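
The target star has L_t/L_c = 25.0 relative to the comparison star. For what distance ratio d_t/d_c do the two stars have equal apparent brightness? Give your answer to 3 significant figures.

Equal flux requires L_t/d_t² = L_c/d_c², so d_t/d_c = √(L_t/L_c)
= √(25.0) = 5.000.

5.00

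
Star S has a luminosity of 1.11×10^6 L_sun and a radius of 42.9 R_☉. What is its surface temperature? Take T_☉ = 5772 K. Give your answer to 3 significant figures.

2.86×10^4 K

T/T_☉ = (L/L_☉)^(1/4) / (R/R_☉)^(1/2)
T = 5772 × (1.11×10^6)^(1/4) / √(42.9) = 5772 × 32.46 / 6.550 = 2.860×10^4 K.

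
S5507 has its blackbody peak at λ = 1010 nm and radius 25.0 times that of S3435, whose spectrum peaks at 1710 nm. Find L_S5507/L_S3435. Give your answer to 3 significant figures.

5.14×10^3

Wien's law gives T ∝ 1/λ_max, so T_S5507/T_S3435 = λ_S3435/λ_S5507 = 1710/1010 = 1.693.
Then L ∝ R²T⁴ gives L_S5507/L_S3435 = (25.0)² × (1.693)⁴ = 625.0 × 8.217 = 5135.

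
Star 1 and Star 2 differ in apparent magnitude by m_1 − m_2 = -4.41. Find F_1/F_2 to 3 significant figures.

F_1/F_2 = 10^(−(m_1 − m_2)/2.5) = 10^(4.41/2.5) = 10^1.764 = 58.08.

58.1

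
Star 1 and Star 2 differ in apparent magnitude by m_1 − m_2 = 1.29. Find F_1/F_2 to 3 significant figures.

F_1/F_2 = 10^(−(m_1 − m_2)/2.5) = 10^(-1.29/2.5) = 10^-0.516 = 0.3048.

0.305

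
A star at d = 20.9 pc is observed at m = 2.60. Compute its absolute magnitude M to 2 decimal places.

1.00

M = m − 5 log₁₀(d/10 pc) = 2.60 − 5 log₁₀(20.9/10)
  = 2.60 − 5 × 0.320 = 2.60 − 1.60 = 1.00.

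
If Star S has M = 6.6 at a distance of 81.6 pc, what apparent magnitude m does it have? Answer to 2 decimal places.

m = M + 5 log₁₀(d/10 pc) = 6.6 + 5 log₁₀(81.6/10)
  = 6.6 + 5 × 0.912 = 6.6 + 4.56 = 11.16.

11.16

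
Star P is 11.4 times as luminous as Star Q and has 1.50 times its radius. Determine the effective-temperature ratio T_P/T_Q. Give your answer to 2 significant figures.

L ∝ R²T⁴ gives T ∝ (L/R²)^(1/4), so
T_P/T_Q = (11.4 / 1.50²)^(1/4) = (5.067)^(1/4) = 1.500.

1.5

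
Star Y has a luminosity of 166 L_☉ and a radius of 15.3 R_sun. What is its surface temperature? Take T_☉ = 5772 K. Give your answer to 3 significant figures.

5.30×10^3 K

T/T_☉ = (L/L_☉)^(1/4) / (R/R_☉)^(1/2)
T = 5772 × (166)^(1/4) / √(15.3) = 5772 × 3.589 / 3.912 = 5297 K.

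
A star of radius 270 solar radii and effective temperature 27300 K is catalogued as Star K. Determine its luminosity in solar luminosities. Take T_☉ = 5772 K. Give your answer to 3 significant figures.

3.65×10^7 solar luminosities

L/L_☉ = (R/R_☉)² (T/T_☉)⁴ = (270)² × (27300/5772)⁴
       = 7.290×10^4 × (4.730)⁴ = 7.290×10^4 × 500.4 = 3.648×10^7.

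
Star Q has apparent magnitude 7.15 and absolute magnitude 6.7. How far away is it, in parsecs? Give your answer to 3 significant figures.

m − M = 5 log₁₀(d/10 pc)
7.15 − (6.7) = 0.45 = 5 log₁₀(d/10)
d = 10 × 10^(0.45/5) = 10 × 10^0.090 = 12.30 pc.

12.3 pc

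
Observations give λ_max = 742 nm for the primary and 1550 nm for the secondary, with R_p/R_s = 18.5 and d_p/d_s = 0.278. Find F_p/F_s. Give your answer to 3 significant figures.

8.43×10^4

Wien's law: T_p/T_s = λ_s/λ_p = 1550/742 = 2.089.
L_p/L_s = (R_p/R_s)²(T_p/T_s)⁴ = (18.5)²(2.089)⁴ = 6517.
F_p/F_s = (L_p/L_s)/(d_p/d_s)² = 6517/(0.278)² = 8.433×10^4.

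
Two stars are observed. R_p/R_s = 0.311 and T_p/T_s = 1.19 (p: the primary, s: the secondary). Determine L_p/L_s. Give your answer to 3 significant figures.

From the Stefan–Boltzmann law, L ∝ R²T⁴, so
L_p/L_s = (R_p/R_s)² (T_p/T_s)⁴ = (0.311)² × (1.19)⁴ = 0.09672 × 2.005 = 0.1940.

0.194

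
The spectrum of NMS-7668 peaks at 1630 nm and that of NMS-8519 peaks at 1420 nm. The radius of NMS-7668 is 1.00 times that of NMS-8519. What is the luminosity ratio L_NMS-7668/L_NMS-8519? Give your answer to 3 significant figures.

Wien's law gives T ∝ 1/λ_max, so T_NMS-7668/T_NMS-8519 = λ_NMS-8519/λ_NMS-7668 = 1420/1630 = 0.8712.
Then L ∝ R²T⁴ gives L_NMS-7668/L_NMS-8519 = (1.00)² × (0.8712)⁴ = 1.000 × 0.5760 = 0.5760.

0.576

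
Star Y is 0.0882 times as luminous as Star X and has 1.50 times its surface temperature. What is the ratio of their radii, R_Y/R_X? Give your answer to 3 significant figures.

0.132

L ∝ R²T⁴ gives R ∝ √L / T², so
R_Y/R_X = √(0.0882) / (1.50)² = 0.2970 / 2.250 = 0.1320.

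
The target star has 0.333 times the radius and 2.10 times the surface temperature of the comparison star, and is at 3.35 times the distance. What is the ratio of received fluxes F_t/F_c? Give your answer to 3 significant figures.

0.192

L_t/L_c = (R_t/R_c)²(T_t/T_c)⁴ = (0.333)² × (2.10)⁴ = 2.157.
F_t/F_c = (L_t/L_c)/(d_t/d_c)² = 2.157 / (3.35)² = 0.1922.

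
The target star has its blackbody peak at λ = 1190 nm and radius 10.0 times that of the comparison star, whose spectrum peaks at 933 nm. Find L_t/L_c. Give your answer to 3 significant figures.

Wien's law gives T ∝ 1/λ_max, so T_t/T_c = λ_c/λ_t = 933/1190 = 0.7840.
Then L ∝ R²T⁴ gives L_t/L_c = (10.0)² × (0.7840)⁴ = 100.0 × 0.3779 = 37.79.

37.8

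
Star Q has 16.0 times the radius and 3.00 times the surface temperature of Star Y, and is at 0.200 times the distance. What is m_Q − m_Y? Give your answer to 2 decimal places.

-14.29

L_Q/L_Y = (16.0)²(3.00)⁴ = 2.074×10^4.
F_Q/F_Y = (L_Q/L_Y)/(d_Q/d_Y)² = 2.074×10^4/0.04000 = 5.184×10^5.
m_Q − m_Y = −2.5 log₁₀(5.184×10^5) = -14.29.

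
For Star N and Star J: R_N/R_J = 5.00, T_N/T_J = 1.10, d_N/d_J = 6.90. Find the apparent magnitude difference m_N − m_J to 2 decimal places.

L_N/L_J = (5.00)²(1.10)⁴ = 36.60.
F_N/F_J = (L_N/L_J)/(d_N/d_J)² = 36.60/47.61 = 0.7688.
m_N − m_J = −2.5 log₁₀(0.7688) = 0.29.

0.29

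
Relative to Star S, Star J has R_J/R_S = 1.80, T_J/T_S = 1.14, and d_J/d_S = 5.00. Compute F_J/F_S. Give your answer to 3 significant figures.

0.219

L_J/L_S = (R_J/R_S)²(T_J/T_S)⁴ = (1.80)² × (1.14)⁴ = 5.472.
F_J/F_S = (L_J/L_S)/(d_J/d_S)² = 5.472 / (5.00)² = 0.2189.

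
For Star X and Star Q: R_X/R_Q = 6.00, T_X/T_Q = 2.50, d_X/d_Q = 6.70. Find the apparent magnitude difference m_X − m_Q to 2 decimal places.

L_X/L_Q = (6.00)²(2.50)⁴ = 1406.
F_X/F_Q = (L_X/L_Q)/(d_X/d_Q)² = 1406/44.89 = 31.33.
m_X − m_Q = −2.5 log₁₀(31.33) = -3.74.

-3.74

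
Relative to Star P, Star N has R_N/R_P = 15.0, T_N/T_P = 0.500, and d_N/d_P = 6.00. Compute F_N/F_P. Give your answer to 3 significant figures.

0.391

L_N/L_P = (R_N/R_P)²(T_N/T_P)⁴ = (15.0)² × (0.500)⁴ = 14.06.
F_N/F_P = (L_N/L_P)/(d_N/d_P)² = 14.06 / (6.00)² = 0.3906.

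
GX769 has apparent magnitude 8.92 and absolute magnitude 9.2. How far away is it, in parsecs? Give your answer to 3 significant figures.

8.79 pc

m − M = 5 log₁₀(d/10 pc)
8.92 − (9.2) = -0.28 = 5 log₁₀(d/10)
d = 10 × 10^(-0.28/5) = 10 × 10^-0.056 = 8.790 pc.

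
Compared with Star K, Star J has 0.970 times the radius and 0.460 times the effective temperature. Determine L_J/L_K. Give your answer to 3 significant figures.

From the Stefan–Boltzmann law, L ∝ R²T⁴, so
L_J/L_K = (R_J/R_K)² (T_J/T_K)⁴ = (0.970)² × (0.460)⁴ = 0.9409 × 0.04477 = 0.04213.

0.0421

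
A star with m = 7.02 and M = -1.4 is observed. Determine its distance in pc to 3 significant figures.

483 pc

m − M = 5 log₁₀(d/10 pc)
7.02 − (-1.4) = 8.42 = 5 log₁₀(d/10)
d = 10 × 10^(8.42/5) = 10 × 10^1.684 = 483.1 pc.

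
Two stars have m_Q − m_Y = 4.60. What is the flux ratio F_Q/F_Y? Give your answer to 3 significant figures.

F_Q/F_Y = 10^(−(m_Q − m_Y)/2.5) = 10^(-4.60/2.5) = 10^-1.840 = 0.01445.

0.0145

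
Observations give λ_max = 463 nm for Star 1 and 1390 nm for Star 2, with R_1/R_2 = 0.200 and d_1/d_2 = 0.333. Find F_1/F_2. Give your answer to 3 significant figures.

Wien's law: T_1/T_2 = λ_2/λ_1 = 1390/463 = 3.002.
L_1/L_2 = (R_1/R_2)²(T_1/T_2)⁴ = (0.200)²(3.002)⁴ = 3.249.
F_1/F_2 = (L_1/L_2)/(d_1/d_2)² = 3.249/(0.333)² = 29.30.

29.3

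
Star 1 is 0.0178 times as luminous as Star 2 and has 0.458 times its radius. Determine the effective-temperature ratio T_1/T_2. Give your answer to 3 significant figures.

L ∝ R²T⁴ gives T ∝ (L/R²)^(1/4), so
T_1/T_2 = (0.0178 / 0.458²)^(1/4) = (0.08486)^(1/4) = 0.5397.

0.540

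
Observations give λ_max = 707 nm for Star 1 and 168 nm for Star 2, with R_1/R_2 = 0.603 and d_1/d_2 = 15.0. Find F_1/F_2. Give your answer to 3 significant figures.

Wien's law: T_1/T_2 = λ_2/λ_1 = 168/707 = 0.2376.
L_1/L_2 = (R_1/R_2)²(T_1/T_2)⁴ = (0.603)²(0.2376)⁴ = 0.001159.
F_1/F_2 = (L_1/L_2)/(d_1/d_2)² = 0.001159/(15.0)² = 5.152×10^-6.

5.15×10^-6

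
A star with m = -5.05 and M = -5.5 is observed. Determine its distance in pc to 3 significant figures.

m − M = 5 log₁₀(d/10 pc)
-5.05 − (-5.5) = 0.45 = 5 log₁₀(d/10)
d = 10 × 10^(0.45/5) = 10 × 10^0.090 = 12.30 pc.

12.3 pc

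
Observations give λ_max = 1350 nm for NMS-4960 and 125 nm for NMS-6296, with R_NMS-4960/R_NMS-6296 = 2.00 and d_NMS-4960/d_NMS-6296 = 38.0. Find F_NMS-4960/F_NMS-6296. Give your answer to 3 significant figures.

Wien's law: T_NMS-4960/T_NMS-6296 = λ_NMS-6296/λ_NMS-4960 = 125/1350 = 0.09259.
L_NMS-4960/L_NMS-6296 = (R_NMS-4960/R_NMS-6296)²(T_NMS-4960/T_NMS-6296)⁴ = (2.00)²(0.09259)⁴ = 2.940×10^-4.
F_NMS-4960/F_NMS-6296 = (L_NMS-4960/L_NMS-6296)/(d_NMS-4960/d_NMS-6296)² = 2.940×10^-4/(38.0)² = 2.036×10^-7.

2.04×10^-7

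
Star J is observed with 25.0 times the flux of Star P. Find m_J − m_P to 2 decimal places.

-3.49

m_J − m_P = −2.5 log₁₀(F_J/F_P) = −2.5 log₁₀(25.0) = −2.5 × (1.398) = -3.495.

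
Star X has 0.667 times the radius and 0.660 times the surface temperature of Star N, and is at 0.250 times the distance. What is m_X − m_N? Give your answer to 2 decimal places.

-0.33

L_X/L_N = (0.667)²(0.660)⁴ = 0.08442.
F_X/F_N = (L_X/L_N)/(d_X/d_N)² = 0.08442/0.06250 = 1.351.
m_X − m_N = −2.5 log₁₀(1.351) = -0.33.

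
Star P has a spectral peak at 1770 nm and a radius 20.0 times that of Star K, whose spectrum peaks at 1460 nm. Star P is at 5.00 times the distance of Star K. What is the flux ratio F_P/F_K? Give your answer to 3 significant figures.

Wien's law: T_P/T_K = λ_K/λ_P = 1460/1770 = 0.8249.
L_P/L_K = (R_P/R_K)²(T_P/T_K)⁴ = (20.0)²(0.8249)⁴ = 185.2.
F_P/F_K = (L_P/L_K)/(d_P/d_K)² = 185.2/(5.00)² = 7.407.

7.41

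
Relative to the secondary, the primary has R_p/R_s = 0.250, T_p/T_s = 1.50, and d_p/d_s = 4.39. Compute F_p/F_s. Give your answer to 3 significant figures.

0.0164

L_p/L_s = (R_p/R_s)²(T_p/T_s)⁴ = (0.250)² × (1.50)⁴ = 0.3164.
F_p/F_s = (L_p/L_s)/(d_p/d_s)² = 0.3164 / (4.39)² = 0.01642.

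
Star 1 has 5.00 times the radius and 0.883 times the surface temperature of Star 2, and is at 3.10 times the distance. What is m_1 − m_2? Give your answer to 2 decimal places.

L_1/L_2 = (5.00)²(0.883)⁴ = 15.20.
F_1/F_2 = (L_1/L_2)/(d_1/d_2)² = 15.20/9.610 = 1.581.
m_1 − m_2 = −2.5 log₁₀(1.581) = -0.50.

-0.50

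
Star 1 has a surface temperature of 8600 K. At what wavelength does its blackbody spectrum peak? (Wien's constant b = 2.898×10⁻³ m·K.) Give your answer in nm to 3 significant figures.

337 nm

λ_max = b/T = 2.898×10⁻³ / 8600 = 3.37×10^-7 m = 337.0 nm.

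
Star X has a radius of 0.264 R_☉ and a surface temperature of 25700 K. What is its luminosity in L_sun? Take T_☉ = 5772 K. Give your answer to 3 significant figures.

L/L_☉ = (R/R_☉)² (T/T_☉)⁴ = (0.264)² × (25700/5772)⁴
       = 0.06970 × (4.453)⁴ = 0.06970 × 393.0 = 27.39.

27.4 L_sun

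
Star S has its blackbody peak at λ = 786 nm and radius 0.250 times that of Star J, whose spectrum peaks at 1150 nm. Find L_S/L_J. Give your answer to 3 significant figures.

Wien's law gives T ∝ 1/λ_max, so T_S/T_J = λ_J/λ_S = 1150/786 = 1.463.
Then L ∝ R²T⁴ gives L_S/L_J = (0.250)² × (1.463)⁴ = 0.06250 × 4.582 = 0.2864.

0.286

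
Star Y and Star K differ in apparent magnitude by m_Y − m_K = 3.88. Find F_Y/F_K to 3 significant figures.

0.0281

F_Y/F_K = 10^(−(m_Y − m_K)/2.5) = 10^(-3.88/2.5) = 10^-1.552 = 0.02805.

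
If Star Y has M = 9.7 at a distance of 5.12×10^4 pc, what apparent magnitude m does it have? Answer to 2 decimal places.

m = M + 5 log₁₀(d/10 pc) = 9.7 + 5 log₁₀(5.12×10^4/10)
  = 9.7 + 5 × 3.709 = 9.7 + 18.55 = 28.25.

28.25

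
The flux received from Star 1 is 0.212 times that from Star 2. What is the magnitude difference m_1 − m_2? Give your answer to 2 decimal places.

m_1 − m_2 = −2.5 log₁₀(F_1/F_2) = −2.5 log₁₀(0.212) = −2.5 × (-0.674) = 1.684.

1.68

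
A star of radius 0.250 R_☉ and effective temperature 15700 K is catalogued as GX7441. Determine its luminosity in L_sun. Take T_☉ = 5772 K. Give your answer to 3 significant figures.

3.42 L_sun

L/L_☉ = (R/R_☉)² (T/T_☉)⁴ = (0.250)² × (15700/5772)⁴
       = 0.06250 × (2.720)⁴ = 0.06250 × 54.74 = 3.421.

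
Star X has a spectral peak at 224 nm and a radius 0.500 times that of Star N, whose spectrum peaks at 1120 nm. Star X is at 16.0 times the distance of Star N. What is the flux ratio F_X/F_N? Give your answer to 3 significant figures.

0.610

Wien's law: T_X/T_N = λ_N/λ_X = 1120/224 = 5.000.
L_X/L_N = (R_X/R_N)²(T_X/T_N)⁴ = (0.500)²(5.000)⁴ = 156.2.
F_X/F_N = (L_X/L_N)/(d_X/d_N)² = 156.2/(16.0)² = 0.6104.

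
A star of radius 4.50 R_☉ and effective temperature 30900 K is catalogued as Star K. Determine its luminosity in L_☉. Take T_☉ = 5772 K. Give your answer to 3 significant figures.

L/L_☉ = (R/R_☉)² (T/T_☉)⁴ = (4.50)² × (30900/5772)⁴
       = 20.25 × (5.353)⁴ = 20.25 × 821.4 = 1.663×10^4.

1.66×10^4 L_☉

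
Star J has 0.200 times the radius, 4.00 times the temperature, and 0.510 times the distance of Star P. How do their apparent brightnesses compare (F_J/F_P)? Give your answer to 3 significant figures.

L_J/L_P = (R_J/R_P)²(T_J/T_P)⁴ = (0.200)² × (4.00)⁴ = 10.24.
F_J/F_P = (L_J/L_P)/(d_J/d_P)² = 10.24 / (0.510)² = 39.37.

39.4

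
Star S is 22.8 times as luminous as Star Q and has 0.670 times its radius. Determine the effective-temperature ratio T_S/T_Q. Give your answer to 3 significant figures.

L ∝ R²T⁴ gives T ∝ (L/R²)^(1/4), so
T_S/T_Q = (22.8 / 0.670²)^(1/4) = (50.79)^(1/4) = 2.670.

2.67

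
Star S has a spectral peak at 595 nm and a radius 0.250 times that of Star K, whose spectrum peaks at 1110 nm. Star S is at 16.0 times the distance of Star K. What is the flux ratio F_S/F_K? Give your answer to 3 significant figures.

Wien's law: T_S/T_K = λ_K/λ_S = 1110/595 = 1.866.
L_S/L_K = (R_S/R_K)²(T_S/T_K)⁴ = (0.250)²(1.866)⁴ = 0.7570.
F_S/F_K = (L_S/L_K)/(d_S/d_K)² = 0.7570/(16.0)² = 0.002957.

0.00296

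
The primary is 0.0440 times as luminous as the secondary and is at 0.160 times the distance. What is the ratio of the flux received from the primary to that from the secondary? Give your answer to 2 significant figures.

1.7

F = L/(4πd²), so F_p/F_s = (L_p/L_s) / (d_p/d_s)²
= 0.0440 / (0.160)² = 0.0440 / 0.02560 = 1.719.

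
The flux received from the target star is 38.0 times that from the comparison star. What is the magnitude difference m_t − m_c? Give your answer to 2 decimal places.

m_t − m_c = −2.5 log₁₀(F_t/F_c) = −2.5 log₁₀(38.0) = −2.5 × (1.580) = -3.949.

-3.95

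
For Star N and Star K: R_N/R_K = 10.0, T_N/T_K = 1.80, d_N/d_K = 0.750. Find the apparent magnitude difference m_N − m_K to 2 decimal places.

-8.18

L_N/L_K = (10.0)²(1.80)⁴ = 1050.
F_N/F_K = (L_N/L_K)/(d_N/d_K)² = 1050/0.5625 = 1866.
m_N − m_K = −2.5 log₁₀(1866) = -8.18.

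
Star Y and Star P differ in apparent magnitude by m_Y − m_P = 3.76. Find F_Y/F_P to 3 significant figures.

0.0313

F_Y/F_P = 10^(−(m_Y − m_P)/2.5) = 10^(-3.76/2.5) = 10^-1.504 = 0.03133.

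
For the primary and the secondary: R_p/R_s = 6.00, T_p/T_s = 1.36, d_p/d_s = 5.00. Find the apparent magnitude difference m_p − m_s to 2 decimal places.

-1.73

L_p/L_s = (6.00)²(1.36)⁴ = 123.2.
F_p/F_s = (L_p/L_s)/(d_p/d_s)² = 123.2/25.00 = 4.926.
m_p − m_s = −2.5 log₁₀(4.926) = -1.73.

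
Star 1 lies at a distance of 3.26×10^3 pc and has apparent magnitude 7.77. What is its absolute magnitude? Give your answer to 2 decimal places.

M = m − 5 log₁₀(d/10 pc) = 7.77 − 5 log₁₀(3.26×10^3/10)
  = 7.77 − 5 × 2.513 = 7.77 − 12.57 = -4.80.

-4.80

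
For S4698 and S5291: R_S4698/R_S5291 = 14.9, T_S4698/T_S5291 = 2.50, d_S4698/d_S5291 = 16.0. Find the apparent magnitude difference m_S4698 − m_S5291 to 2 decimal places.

-3.82

L_S4698/L_S5291 = (14.9)²(2.50)⁴ = 8672.
F_S4698/F_S5291 = (L_S4698/L_S5291)/(d_S4698/d_S5291)² = 8672/256.0 = 33.88.
m_S4698 − m_S5291 = −2.5 log₁₀(33.88) = -3.82.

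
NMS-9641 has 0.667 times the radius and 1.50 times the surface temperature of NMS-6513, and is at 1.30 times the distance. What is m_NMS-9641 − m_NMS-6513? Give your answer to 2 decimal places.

-0.31

L_NMS-9641/L_NMS-6513 = (0.667)²(1.50)⁴ = 2.252.
F_NMS-9641/F_NMS-6513 = (L_NMS-9641/L_NMS-6513)/(d_NMS-9641/d_NMS-6513)² = 2.252/1.690 = 1.333.
m_NMS-9641 − m_NMS-6513 = −2.5 log₁₀(1.333) = -0.31.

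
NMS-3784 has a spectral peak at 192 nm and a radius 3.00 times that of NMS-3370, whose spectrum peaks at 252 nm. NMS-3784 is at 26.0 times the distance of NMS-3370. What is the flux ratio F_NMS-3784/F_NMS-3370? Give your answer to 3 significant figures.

0.0395

Wien's law: T_NMS-3784/T_NMS-3370 = λ_NMS-3370/λ_NMS-3784 = 252/192 = 1.312.
L_NMS-3784/L_NMS-3370 = (R_NMS-3784/R_NMS-3370)²(T_NMS-3784/T_NMS-3370)⁴ = (3.00)²(1.312)⁴ = 26.71.
F_NMS-3784/F_NMS-3370 = (L_NMS-3784/L_NMS-3370)/(d_NMS-3784/d_NMS-3370)² = 26.71/(26.0)² = 0.03951.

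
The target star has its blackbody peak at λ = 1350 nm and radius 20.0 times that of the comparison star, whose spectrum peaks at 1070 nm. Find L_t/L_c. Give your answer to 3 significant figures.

Wien's law gives T ∝ 1/λ_max, so T_t/T_c = λ_c/λ_t = 1070/1350 = 0.7926.
Then L ∝ R²T⁴ gives L_t/L_c = (20.0)² × (0.7926)⁴ = 400.0 × 0.3946 = 157.9.

158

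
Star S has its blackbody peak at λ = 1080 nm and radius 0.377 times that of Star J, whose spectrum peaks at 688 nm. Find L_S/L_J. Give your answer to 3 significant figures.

0.0234

Wien's law gives T ∝ 1/λ_max, so T_S/T_J = λ_J/λ_S = 688/1080 = 0.6370.
Then L ∝ R²T⁴ gives L_S/L_J = (0.377)² × (0.6370)⁴ = 0.1421 × 0.1647 = 0.02341.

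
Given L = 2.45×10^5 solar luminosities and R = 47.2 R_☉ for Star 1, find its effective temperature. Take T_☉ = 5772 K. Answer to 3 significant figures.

T/T_☉ = (L/L_☉)^(1/4) / (R/R_☉)^(1/2)
T = 5772 × (2.45×10^5)^(1/4) / √(47.2) = 5772 × 22.25 / 6.870 = 1.869×10^4 K.

1.87×10^4 K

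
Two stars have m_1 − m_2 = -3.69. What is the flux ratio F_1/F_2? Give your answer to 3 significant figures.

F_1/F_2 = 10^(−(m_1 − m_2)/2.5) = 10^(3.69/2.5) = 10^1.476 = 29.92.

29.9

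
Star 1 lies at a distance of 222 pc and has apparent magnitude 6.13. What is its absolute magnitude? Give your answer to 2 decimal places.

-0.60

M = m − 5 log₁₀(d/10 pc) = 6.13 − 5 log₁₀(222/10)
  = 6.13 − 5 × 1.346 = 6.13 − 6.73 = -0.60.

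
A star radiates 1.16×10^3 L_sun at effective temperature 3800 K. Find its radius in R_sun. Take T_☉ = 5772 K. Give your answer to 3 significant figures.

78.6 R_sun

R/R_☉ = √(L/L_☉) / (T/T_☉)² = √(1.16×10^3) / (0.6584)²
       = 34.06 / 0.4334 = 78.58.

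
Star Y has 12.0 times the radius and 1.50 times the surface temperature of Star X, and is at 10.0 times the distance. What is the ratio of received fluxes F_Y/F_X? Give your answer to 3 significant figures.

L_Y/L_X = (R_Y/R_X)²(T_Y/T_X)⁴ = (12.0)² × (1.50)⁴ = 729.0.
F_Y/F_X = (L_Y/L_X)/(d_Y/d_X)² = 729.0 / (10.0)² = 7.290.

7.29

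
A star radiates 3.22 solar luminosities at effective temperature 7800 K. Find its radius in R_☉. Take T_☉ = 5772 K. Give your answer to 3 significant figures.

0.983 R_☉

R/R_☉ = √(L/L_☉) / (T/T_☉)² = √(3.22) / (1.351)²
       = 1.794 / 1.826 = 0.9826.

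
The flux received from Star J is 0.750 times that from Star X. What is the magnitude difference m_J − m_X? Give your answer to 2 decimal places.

m_J − m_X = −2.5 log₁₀(F_J/F_X) = −2.5 log₁₀(0.750) = −2.5 × (-0.125) = 0.312.

0.31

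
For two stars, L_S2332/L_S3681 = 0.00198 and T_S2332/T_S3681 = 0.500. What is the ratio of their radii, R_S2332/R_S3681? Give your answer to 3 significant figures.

L ∝ R²T⁴ gives R ∝ √L / T², so
R_S2332/R_S3681 = √(0.00198) / (0.500)² = 0.04450 / 0.2500 = 0.1780.

0.178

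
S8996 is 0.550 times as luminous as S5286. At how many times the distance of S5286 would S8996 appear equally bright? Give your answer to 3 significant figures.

Equal flux requires L_S8996/d_S8996² = L_S5286/d_S5286², so d_S8996/d_S5286 = √(L_S8996/L_S5286)
= √(0.550) = 0.7416.

0.742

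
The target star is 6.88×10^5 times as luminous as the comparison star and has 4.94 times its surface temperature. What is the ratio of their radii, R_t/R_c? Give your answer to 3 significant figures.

34.0

L ∝ R²T⁴ gives R ∝ √L / T², so
R_t/R_c = √(6.88×10^5) / (4.94)² = 829.5 / 24.40 = 33.99.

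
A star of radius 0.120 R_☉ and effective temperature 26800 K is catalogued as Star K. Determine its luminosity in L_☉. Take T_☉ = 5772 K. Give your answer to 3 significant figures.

6.69 L_☉

L/L_☉ = (R/R_☉)² (T/T_☉)⁴ = (0.120)² × (26800/5772)⁴
       = 0.01440 × (4.643)⁴ = 0.01440 × 464.8 = 6.693.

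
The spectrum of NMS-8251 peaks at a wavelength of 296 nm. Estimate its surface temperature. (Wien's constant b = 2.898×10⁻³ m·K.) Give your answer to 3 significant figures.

9.79×10^3 K

T = b/λ_max = 2.898×10⁻³ / (296×10⁻⁹) = 9791 K.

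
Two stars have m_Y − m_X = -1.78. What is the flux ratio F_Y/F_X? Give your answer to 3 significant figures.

5.15

F_Y/F_X = 10^(−(m_Y − m_X)/2.5) = 10^(1.78/2.5) = 10^0.712 = 5.152.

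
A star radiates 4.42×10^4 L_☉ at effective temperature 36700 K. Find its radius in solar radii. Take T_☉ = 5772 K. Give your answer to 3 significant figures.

R/R_☉ = √(L/L_☉) / (T/T_☉)² = √(4.42×10^4) / (6.358)²
       = 210.2 / 40.43 = 5.200.

5.20 solar radii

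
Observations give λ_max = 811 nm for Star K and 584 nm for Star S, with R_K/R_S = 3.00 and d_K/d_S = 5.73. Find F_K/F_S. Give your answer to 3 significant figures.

0.0737

Wien's law: T_K/T_S = λ_S/λ_K = 584/811 = 0.7201.
L_K/L_S = (R_K/R_S)²(T_K/T_S)⁴ = (3.00)²(0.7201)⁴ = 2.420.
F_K/F_S = (L_K/L_S)/(d_K/d_S)² = 2.420/(5.73)² = 0.07371.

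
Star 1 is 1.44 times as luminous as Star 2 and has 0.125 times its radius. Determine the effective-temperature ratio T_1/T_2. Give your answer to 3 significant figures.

L ∝ R²T⁴ gives T ∝ (L/R²)^(1/4), so
T_1/T_2 = (1.44 / 0.125²)^(1/4) = (92.16)^(1/4) = 3.098.

3.10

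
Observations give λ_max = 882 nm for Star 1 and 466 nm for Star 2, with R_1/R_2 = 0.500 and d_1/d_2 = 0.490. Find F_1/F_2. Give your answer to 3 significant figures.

Wien's law: T_1/T_2 = λ_2/λ_1 = 466/882 = 0.5283.
L_1/L_2 = (R_1/R_2)²(T_1/T_2)⁴ = (0.500)²(0.5283)⁴ = 0.01948.
F_1/F_2 = (L_1/L_2)/(d_1/d_2)² = 0.01948/(0.490)² = 0.08114.

0.0811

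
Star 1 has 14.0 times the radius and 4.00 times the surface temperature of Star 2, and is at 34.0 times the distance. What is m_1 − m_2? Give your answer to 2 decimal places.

-4.09

L_1/L_2 = (14.0)²(4.00)⁴ = 5.018×10^4.
F_1/F_2 = (L_1/L_2)/(d_1/d_2)² = 5.018×10^4/1156 = 43.40.
m_1 − m_2 = −2.5 log₁₀(43.40) = -4.09.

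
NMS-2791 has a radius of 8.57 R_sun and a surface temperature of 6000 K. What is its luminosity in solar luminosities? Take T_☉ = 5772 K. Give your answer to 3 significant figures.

L/L_☉ = (R/R_☉)² (T/T_☉)⁴ = (8.57)² × (6000/5772)⁴
       = 73.44 × (1.040)⁴ = 73.44 × 1.168 = 85.76.

85.8 solar luminosities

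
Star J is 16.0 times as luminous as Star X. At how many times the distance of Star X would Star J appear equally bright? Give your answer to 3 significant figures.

Equal flux requires L_J/d_J² = L_X/d_X², so d_J/d_X = √(L_J/L_X)
= √(16.0) = 4.000.

4.00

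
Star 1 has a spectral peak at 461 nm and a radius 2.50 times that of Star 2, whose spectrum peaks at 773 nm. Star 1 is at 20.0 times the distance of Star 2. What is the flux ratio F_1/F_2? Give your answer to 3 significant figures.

0.124

Wien's law: T_1/T_2 = λ_2/λ_1 = 773/461 = 1.677.
L_1/L_2 = (R_1/R_2)²(T_1/T_2)⁴ = (2.50)²(1.677)⁴ = 49.41.
F_1/F_2 = (L_1/L_2)/(d_1/d_2)² = 49.41/(20.0)² = 0.1235.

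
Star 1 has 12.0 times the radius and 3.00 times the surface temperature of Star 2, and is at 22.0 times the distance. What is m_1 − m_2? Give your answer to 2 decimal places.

L_1/L_2 = (12.0)²(3.00)⁴ = 1.166×10^4.
F_1/F_2 = (L_1/L_2)/(d_1/d_2)² = 1.166×10^4/484.0 = 24.10.
m_1 − m_2 = −2.5 log₁₀(24.10) = -3.46.

-3.46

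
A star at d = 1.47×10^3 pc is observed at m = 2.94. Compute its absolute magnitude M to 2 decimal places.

M = m − 5 log₁₀(d/10 pc) = 2.94 − 5 log₁₀(1.47×10^3/10)
  = 2.94 − 5 × 2.167 = 2.94 − 10.84 = -7.90.

-7.90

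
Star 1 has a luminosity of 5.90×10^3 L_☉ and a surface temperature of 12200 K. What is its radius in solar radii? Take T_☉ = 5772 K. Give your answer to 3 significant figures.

R/R_☉ = √(L/L_☉) / (T/T_☉)² = √(5.90×10^3) / (2.114)²
       = 76.81 / 4.468 = 17.19.

17.2 solar radii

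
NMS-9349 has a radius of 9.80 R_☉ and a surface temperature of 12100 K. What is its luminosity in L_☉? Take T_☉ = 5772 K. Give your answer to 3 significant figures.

1.85×10^3 L_☉

L/L_☉ = (R/R_☉)² (T/T_☉)⁴ = (9.80)² × (12100/5772)⁴
       = 96.04 × (2.096)⁴ = 96.04 × 19.31 = 1855.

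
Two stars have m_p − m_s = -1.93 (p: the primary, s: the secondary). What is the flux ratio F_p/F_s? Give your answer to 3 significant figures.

5.92

F_p/F_s = 10^(−(m_p − m_s)/2.5) = 10^(1.93/2.5) = 10^0.772 = 5.916.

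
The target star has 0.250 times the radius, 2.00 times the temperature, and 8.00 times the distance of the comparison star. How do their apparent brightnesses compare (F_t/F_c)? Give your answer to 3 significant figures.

0.0156

L_t/L_c = (R_t/R_c)²(T_t/T_c)⁴ = (0.250)² × (2.00)⁴ = 1.000.
F_t/F_c = (L_t/L_c)/(d_t/d_c)² = 1.000 / (8.00)² = 0.01562.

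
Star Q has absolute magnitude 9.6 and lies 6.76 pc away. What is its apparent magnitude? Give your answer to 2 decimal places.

8.75

m = M + 5 log₁₀(d/10 pc) = 9.6 + 5 log₁₀(6.76/10)
  = 9.6 + 5 × -0.170 = 9.6 + -0.85 = 8.75.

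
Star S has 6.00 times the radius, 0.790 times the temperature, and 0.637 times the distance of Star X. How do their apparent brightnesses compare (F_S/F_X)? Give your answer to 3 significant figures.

L_S/L_X = (R_S/R_X)²(T_S/T_X)⁴ = (6.00)² × (0.790)⁴ = 14.02.
F_S/F_X = (L_S/L_X)/(d_S/d_X)² = 14.02 / (0.637)² = 34.56.

34.6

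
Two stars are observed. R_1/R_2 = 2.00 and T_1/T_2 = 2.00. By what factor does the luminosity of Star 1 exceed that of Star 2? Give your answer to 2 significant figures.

From the Stefan–Boltzmann law, L ∝ R²T⁴, so
L_1/L_2 = (R_1/R_2)² (T_1/T_2)⁴ = (2.00)² × (2.00)⁴ = 4.000 × 16.00 = 64.00.

64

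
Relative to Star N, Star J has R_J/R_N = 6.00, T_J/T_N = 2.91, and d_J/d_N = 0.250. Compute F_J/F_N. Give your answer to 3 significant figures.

4.13×10^4

L_J/L_N = (R_J/R_N)²(T_J/T_N)⁴ = (6.00)² × (2.91)⁴ = 2582.
F_J/F_N = (L_J/L_N)/(d_J/d_N)² = 2582 / (0.250)² = 4.130×10^4.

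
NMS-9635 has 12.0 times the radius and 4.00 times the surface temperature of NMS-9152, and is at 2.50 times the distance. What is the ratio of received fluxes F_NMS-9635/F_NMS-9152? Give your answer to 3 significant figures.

L_NMS-9635/L_NMS-9152 = (R_NMS-9635/R_NMS-9152)²(T_NMS-9635/T_NMS-9152)⁴ = (12.0)² × (4.00)⁴ = 3.686×10^4.
F_NMS-9635/F_NMS-9152 = (L_NMS-9635/L_NMS-9152)/(d_NMS-9635/d_NMS-9152)² = 3.686×10^4 / (2.50)² = 5898.

5.90×10^3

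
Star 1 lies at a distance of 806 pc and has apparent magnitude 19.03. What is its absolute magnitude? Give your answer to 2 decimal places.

M = m − 5 log₁₀(d/10 pc) = 19.03 − 5 log₁₀(806/10)
  = 19.03 − 5 × 1.906 = 19.03 − 9.53 = 9.50.

9.50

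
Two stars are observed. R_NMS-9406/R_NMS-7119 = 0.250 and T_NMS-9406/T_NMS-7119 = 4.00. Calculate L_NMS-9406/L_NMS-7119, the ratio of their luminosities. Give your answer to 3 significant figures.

From the Stefan–Boltzmann law, L ∝ R²T⁴, so
L_NMS-9406/L_NMS-7119 = (R_NMS-9406/R_NMS-7119)² (T_NMS-9406/T_NMS-7119)⁴ = (0.250)² × (4.00)⁴ = 0.06250 × 256.0 = 16.00.

16.0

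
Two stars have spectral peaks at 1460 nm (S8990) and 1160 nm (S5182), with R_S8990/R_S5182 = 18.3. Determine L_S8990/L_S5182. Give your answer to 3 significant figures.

133

Wien's law gives T ∝ 1/λ_max, so T_S8990/T_S5182 = λ_S5182/λ_S8990 = 1160/1460 = 0.7945.
Then L ∝ R²T⁴ gives L_S8990/L_S5182 = (18.3)² × (0.7945)⁴ = 334.9 × 0.3985 = 133.5.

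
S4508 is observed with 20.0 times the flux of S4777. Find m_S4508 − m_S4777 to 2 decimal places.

-3.25

m_S4508 − m_S4777 = −2.5 log₁₀(F_S4508/F_S4777) = −2.5 log₁₀(20.0) = −2.5 × (1.301) = -3.253.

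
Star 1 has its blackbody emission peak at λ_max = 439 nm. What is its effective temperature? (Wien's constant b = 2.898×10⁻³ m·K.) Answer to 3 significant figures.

T = b/λ_max = 2.898×10⁻³ / (439×10⁻⁹) = 6601 K.

6.60×10^3 K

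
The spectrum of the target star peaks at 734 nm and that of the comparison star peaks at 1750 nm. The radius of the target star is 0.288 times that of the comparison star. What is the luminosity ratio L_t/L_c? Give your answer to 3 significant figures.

Wien's law gives T ∝ 1/λ_max, so T_t/T_c = λ_c/λ_t = 1750/734 = 2.384.
Then L ∝ R²T⁴ gives L_t/L_c = (0.288)² × (2.384)⁴ = 0.08294 × 32.31 = 2.680.

2.68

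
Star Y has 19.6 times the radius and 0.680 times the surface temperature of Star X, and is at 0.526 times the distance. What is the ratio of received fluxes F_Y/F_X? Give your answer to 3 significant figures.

L_Y/L_X = (R_Y/R_X)²(T_Y/T_X)⁴ = (19.6)² × (0.680)⁴ = 82.14.
F_Y/F_X = (L_Y/L_X)/(d_Y/d_X)² = 82.14 / (0.526)² = 296.9.

297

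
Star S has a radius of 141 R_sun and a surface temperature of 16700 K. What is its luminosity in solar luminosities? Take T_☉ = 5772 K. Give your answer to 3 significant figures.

L/L_☉ = (R/R_☉)² (T/T_☉)⁴ = (141)² × (16700/5772)⁴
       = 1.988×10^4 × (2.893)⁴ = 1.988×10^4 × 70.07 = 1.393×10^6.

1.39×10^6 solar luminosities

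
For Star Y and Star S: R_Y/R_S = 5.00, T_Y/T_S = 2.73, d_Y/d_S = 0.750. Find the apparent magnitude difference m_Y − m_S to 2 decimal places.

L_Y/L_S = (5.00)²(2.73)⁴ = 1389.
F_Y/F_S = (L_Y/L_S)/(d_Y/d_S)² = 1389/0.5625 = 2469.
m_Y − m_S = −2.5 log₁₀(2469) = -8.48.

-8.48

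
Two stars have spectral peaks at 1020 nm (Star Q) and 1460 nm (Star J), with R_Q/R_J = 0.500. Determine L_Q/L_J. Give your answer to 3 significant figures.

1.05

Wien's law gives T ∝ 1/λ_max, so T_Q/T_J = λ_J/λ_Q = 1460/1020 = 1.431.
Then L ∝ R²T⁴ gives L_Q/L_J = (0.500)² × (1.431)⁴ = 0.2500 × 4.198 = 1.049.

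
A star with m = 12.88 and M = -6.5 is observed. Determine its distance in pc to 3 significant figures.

m − M = 5 log₁₀(d/10 pc)
12.88 − (-6.5) = 19.38 = 5 log₁₀(d/10)
d = 10 × 10^(19.38/5) = 10 × 10^3.876 = 7.516×10^4 pc.

7.52×10^4 pc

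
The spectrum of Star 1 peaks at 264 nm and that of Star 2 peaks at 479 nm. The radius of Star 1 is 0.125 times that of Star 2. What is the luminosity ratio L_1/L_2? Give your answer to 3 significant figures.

Wien's law gives T ∝ 1/λ_max, so T_1/T_2 = λ_2/λ_1 = 479/264 = 1.814.
Then L ∝ R²T⁴ gives L_1/L_2 = (0.125)² × (1.814)⁴ = 0.01562 × 10.84 = 0.1693.

0.169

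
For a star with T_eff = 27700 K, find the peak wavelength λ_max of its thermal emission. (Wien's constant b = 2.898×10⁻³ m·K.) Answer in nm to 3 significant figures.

λ_max = b/T = 2.898×10⁻³ / 27700 = 1.05×10^-7 m = 104.6 nm.

105 nm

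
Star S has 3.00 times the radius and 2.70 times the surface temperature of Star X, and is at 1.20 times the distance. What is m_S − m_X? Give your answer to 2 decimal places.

-6.30

L_S/L_X = (3.00)²(2.70)⁴ = 478.3.
F_S/F_X = (L_S/L_X)/(d_S/d_X)² = 478.3/1.440 = 332.2.
m_S − m_X = −2.5 log₁₀(332.2) = -6.30.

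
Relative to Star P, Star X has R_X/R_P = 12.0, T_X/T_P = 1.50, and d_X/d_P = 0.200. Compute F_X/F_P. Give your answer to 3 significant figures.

1.82×10^4

L_X/L_P = (R_X/R_P)²(T_X/T_P)⁴ = (12.0)² × (1.50)⁴ = 729.0.
F_X/F_P = (L_X/L_P)/(d_X/d_P)² = 729.0 / (0.200)² = 1.822×10^4.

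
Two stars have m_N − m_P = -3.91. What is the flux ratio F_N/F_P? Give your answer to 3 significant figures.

36.6

F_N/F_P = 10^(−(m_N − m_P)/2.5) = 10^(3.91/2.5) = 10^1.564 = 36.64.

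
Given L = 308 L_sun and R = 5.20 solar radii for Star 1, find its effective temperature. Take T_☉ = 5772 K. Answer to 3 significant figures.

1.06×10^4 K

T/T_☉ = (L/L_☉)^(1/4) / (R/R_☉)^(1/2)
T = 5772 × (308)^(1/4) / √(5.20) = 5772 × 4.189 / 2.280 = 1.060×10^4 K.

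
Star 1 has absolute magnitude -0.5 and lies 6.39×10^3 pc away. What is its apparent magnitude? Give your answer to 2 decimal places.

13.53

m = M + 5 log₁₀(d/10 pc) = -0.5 + 5 log₁₀(6.39×10^3/10)
  = -0.5 + 5 × 2.806 = -0.5 + 14.03 = 13.53.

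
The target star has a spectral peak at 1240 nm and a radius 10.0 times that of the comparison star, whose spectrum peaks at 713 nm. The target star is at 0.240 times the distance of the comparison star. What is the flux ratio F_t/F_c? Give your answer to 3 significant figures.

190

Wien's law: T_t/T_c = λ_c/λ_t = 713/1240 = 0.5750.
L_t/L_c = (R_t/R_c)²(T_t/T_c)⁴ = (10.0)²(0.5750)⁴ = 10.93.
F_t/F_c = (L_t/L_c)/(d_t/d_c)² = 10.93/(0.240)² = 189.8.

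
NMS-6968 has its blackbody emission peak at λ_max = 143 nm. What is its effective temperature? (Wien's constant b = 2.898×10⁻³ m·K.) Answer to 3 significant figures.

2.03×10^4 K

T = b/λ_max = 2.898×10⁻³ / (143×10⁻⁹) = 2.027×10^4 K.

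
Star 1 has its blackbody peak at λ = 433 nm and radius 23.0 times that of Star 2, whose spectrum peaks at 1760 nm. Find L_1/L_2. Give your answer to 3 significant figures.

1.44×10^5

Wien's law gives T ∝ 1/λ_max, so T_1/T_2 = λ_2/λ_1 = 1760/433 = 4.065.
Then L ∝ R²T⁴ gives L_1/L_2 = (23.0)² × (4.065)⁴ = 529.0 × 273.0 = 1.444×10^5.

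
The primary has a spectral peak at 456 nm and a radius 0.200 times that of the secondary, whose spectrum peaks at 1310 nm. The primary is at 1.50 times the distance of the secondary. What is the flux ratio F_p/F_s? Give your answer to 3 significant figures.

1.21

Wien's law: T_p/T_s = λ_s/λ_p = 1310/456 = 2.873.
L_p/L_s = (R_p/R_s)²(T_p/T_s)⁴ = (0.200)²(2.873)⁴ = 2.724.
F_p/F_s = (L_p/L_s)/(d_p/d_s)² = 2.724/(1.50)² = 1.211.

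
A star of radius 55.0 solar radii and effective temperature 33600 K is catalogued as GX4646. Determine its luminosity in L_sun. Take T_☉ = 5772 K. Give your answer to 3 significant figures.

3.47×10^6 L_sun

L/L_☉ = (R/R_☉)² (T/T_☉)⁴ = (55.0)² × (33600/5772)⁴
       = 3025 × (5.821)⁴ = 3025 × 1148 = 3.474×10^6.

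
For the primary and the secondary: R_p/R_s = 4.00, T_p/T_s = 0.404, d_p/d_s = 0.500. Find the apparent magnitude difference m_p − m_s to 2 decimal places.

-0.58

L_p/L_s = (4.00)²(0.404)⁴ = 0.4262.
F_p/F_s = (L_p/L_s)/(d_p/d_s)² = 0.4262/0.2500 = 1.705.
m_p − m_s = −2.5 log₁₀(1.705) = -0.58.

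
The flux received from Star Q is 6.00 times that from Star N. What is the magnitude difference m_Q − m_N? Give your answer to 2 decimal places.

-1.95

m_Q − m_N = −2.5 log₁₀(F_Q/F_N) = −2.5 log₁₀(6.00) = −2.5 × (0.778) = -1.945.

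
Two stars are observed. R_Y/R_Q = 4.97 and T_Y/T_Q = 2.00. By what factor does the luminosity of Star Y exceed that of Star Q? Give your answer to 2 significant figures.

4.0×10^2

From the Stefan–Boltzmann law, L ∝ R²T⁴, so
L_Y/L_Q = (R_Y/R_Q)² (T_Y/T_Q)⁴ = (4.97)² × (2.00)⁴ = 24.70 × 16.00 = 395.2.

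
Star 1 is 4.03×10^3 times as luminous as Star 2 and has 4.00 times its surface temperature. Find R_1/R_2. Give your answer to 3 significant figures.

3.97

L ∝ R²T⁴ gives R ∝ √L / T², so
R_1/R_2 = √(4.03×10^3) / (4.00)² = 63.48 / 16.00 = 3.968.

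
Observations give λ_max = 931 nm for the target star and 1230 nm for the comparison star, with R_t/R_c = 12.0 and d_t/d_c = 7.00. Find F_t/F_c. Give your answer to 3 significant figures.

Wien's law: T_t/T_c = λ_c/λ_t = 1230/931 = 1.321.
L_t/L_c = (R_t/R_c)²(T_t/T_c)⁴ = (12.0)²(1.321)⁴ = 438.7.
F_t/F_c = (L_t/L_c)/(d_t/d_c)² = 438.7/(7.00)² = 8.953.

8.95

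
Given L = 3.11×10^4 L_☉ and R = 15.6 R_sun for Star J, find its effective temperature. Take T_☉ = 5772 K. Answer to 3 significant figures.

T/T_☉ = (L/L_☉)^(1/4) / (R/R_☉)^(1/2)
T = 5772 × (3.11×10^4)^(1/4) / √(15.6) = 5772 × 13.28 / 3.950 = 1.941×10^4 K.

1.94×10^4 K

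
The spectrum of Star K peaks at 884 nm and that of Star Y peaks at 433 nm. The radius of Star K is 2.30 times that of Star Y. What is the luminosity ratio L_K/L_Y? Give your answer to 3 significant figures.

Wien's law gives T ∝ 1/λ_max, so T_K/T_Y = λ_Y/λ_K = 433/884 = 0.4898.
Then L ∝ R²T⁴ gives L_K/L_Y = (2.30)² × (0.4898)⁴ = 5.290 × 0.05756 = 0.3045.

0.305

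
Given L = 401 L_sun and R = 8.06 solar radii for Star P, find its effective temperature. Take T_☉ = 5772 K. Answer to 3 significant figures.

9.10×10^3 K

T/T_☉ = (L/L_☉)^(1/4) / (R/R_☉)^(1/2)
T = 5772 × (401)^(1/4) / √(8.06) = 5772 × 4.475 / 2.839 = 9098 K.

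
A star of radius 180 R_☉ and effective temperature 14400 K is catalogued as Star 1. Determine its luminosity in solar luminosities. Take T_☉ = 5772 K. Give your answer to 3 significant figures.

L/L_☉ = (R/R_☉)² (T/T_☉)⁴ = (180)² × (14400/5772)⁴
       = 3.240×10^4 × (2.495)⁴ = 3.240×10^4 × 38.74 = 1.255×10^6.

1.26×10^6 solar luminosities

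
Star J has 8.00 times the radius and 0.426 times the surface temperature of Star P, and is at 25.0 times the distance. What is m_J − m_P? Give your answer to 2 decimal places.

6.18

L_J/L_P = (8.00)²(0.426)⁴ = 2.108.
F_J/F_P = (L_J/L_P)/(d_J/d_P)² = 2.108/625.0 = 0.003372.
m_J − m_P = −2.5 log₁₀(0.003372) = 6.18.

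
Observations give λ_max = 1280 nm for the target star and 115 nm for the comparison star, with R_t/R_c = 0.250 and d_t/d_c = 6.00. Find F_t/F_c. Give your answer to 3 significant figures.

Wien's law: T_t/T_c = λ_c/λ_t = 115/1280 = 0.08984.
L_t/L_c = (R_t/R_c)²(T_t/T_c)⁴ = (0.250)²(0.08984)⁴ = 4.072×10^-6.
F_t/F_c = (L_t/L_c)/(d_t/d_c)² = 4.072×10^-6/(6.00)² = 1.131×10^-7.

1.13×10^-7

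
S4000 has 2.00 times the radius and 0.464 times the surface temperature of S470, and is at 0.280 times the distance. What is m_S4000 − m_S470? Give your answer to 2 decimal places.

L_S4000/L_S470 = (2.00)²(0.464)⁴ = 0.1854.
F_S4000/F_S470 = (L_S4000/L_S470)/(d_S4000/d_S470)² = 0.1854/0.07840 = 2.365.
m_S4000 − m_S470 = −2.5 log₁₀(2.365) = -0.93.

-0.93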